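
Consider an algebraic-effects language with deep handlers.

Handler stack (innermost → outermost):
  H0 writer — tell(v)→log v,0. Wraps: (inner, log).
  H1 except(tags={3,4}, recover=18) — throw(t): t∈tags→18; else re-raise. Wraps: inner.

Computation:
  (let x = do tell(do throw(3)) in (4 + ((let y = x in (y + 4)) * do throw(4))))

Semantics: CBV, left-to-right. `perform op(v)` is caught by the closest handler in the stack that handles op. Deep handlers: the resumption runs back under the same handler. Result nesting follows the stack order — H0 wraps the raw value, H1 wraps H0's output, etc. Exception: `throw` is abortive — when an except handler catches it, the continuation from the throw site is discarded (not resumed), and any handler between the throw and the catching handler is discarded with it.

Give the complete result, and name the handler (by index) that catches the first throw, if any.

Working:
throw(3) @ H1 caught ⇒ 18
= 18

Answer: 18 ; first throw caught by: H1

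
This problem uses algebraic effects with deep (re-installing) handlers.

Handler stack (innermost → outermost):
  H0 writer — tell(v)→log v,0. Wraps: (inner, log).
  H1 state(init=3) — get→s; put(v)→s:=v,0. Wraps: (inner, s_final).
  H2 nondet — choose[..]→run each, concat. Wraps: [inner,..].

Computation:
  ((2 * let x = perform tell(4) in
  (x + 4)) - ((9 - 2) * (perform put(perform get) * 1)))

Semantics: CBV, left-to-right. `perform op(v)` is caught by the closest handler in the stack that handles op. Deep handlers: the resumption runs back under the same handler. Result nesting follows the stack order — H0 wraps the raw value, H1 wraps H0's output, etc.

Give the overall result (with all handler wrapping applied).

Evaluation trace:
tell(4) @ H0 ⇒ log+=4
get @ H1 ⇒ 3
put(3) @ H1 ⇒ s:=3
H0 returns (8, (4))
H1 returns ((8, (4)), 3)
H2 returns [((8, (4)), 3)]
= [((8, (4)), 3)]

Answer: [((8, (4)), 3)]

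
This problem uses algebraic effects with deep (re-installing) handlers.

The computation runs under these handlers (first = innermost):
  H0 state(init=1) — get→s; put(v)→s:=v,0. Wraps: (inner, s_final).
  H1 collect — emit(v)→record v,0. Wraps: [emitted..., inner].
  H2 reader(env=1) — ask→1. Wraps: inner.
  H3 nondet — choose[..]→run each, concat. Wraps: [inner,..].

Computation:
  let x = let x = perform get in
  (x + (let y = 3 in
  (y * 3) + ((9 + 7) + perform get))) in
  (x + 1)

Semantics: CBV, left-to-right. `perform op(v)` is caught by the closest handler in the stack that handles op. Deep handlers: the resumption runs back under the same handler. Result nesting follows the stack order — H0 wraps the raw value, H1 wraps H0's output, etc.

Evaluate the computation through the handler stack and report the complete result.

Answer: [[(28, 1)]]

Working:
get @ H0 ⇒ 1
get @ H0 ⇒ 1
H0 returns (28, 1)
H1 returns [(28, 1)]
H2 returns [(28, 1)]
H3 returns [[(28, 1)]]
= [[(28, 1)]]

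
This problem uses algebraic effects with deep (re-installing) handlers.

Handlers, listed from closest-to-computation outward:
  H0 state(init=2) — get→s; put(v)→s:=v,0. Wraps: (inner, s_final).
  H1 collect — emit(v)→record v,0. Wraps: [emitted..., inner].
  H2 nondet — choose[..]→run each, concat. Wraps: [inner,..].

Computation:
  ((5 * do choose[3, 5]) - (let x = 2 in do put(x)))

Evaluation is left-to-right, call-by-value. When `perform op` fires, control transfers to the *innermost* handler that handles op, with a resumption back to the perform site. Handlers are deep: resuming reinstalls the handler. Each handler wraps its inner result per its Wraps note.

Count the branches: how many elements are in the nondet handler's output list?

Working:
choose[3, 5] @ H2
  branch[0] choose=3:
    put(2) @ H0 ⇒ s:=2
    H0 returns (15, 2)
    H1 returns [(15, 2)]
    H2 returns [[(15, 2)]]
  branch[1] choose=5:
    put(2) @ H0 ⇒ s:=2
    H0 returns (25, 2)
    H1 returns [(25, 2)]
    H2 returns [[(25, 2)]]
= [[(15, 2)], [(25, 2)]]

Answer: 2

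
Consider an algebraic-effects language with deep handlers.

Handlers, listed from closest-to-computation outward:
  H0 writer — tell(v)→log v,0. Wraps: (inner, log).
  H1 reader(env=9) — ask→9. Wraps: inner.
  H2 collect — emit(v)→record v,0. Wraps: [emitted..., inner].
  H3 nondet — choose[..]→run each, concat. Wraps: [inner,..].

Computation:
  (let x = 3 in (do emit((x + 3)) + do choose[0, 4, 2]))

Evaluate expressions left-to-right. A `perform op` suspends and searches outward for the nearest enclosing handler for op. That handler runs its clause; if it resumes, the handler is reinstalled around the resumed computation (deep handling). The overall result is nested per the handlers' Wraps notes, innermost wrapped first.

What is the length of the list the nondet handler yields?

Answer: 3

Working:
emit(6) @ H2 ⇒ out+=6
choose[0, 4, 2] @ H3
  branch[0] choose=0:
    H0 returns (0, ())
    H1 returns (0, ())
    H2 returns [6, (0, ())]
    H3 returns [[6, (0, ())]]
  branch[1] choose=4:
    H0 returns (4, ())
    H1 returns (4, ())
    H2 returns [6, (4, ())]
    H3 returns [[6, (4, ())]]
  branch[2] choose=2:
    H0 returns (2, ())
    H1 returns (2, ())
    H2 returns [6, (2, ())]
    H3 returns [[6, (2, ())]]
= [[6, (0, ())], [6, (4, ())], [6, (2, ())]]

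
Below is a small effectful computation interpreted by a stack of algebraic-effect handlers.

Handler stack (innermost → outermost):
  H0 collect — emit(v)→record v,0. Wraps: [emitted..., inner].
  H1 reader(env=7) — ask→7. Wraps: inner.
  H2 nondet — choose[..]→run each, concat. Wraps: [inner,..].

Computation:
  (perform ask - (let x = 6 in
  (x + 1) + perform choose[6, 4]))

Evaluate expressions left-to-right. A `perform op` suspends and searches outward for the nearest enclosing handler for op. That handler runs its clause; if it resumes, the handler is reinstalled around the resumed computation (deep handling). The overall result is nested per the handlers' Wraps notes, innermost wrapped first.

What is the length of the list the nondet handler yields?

Answer: 2

Working:
ask @ H1 ⇒ 7
choose[6, 4] @ H2
  branch[0] choose=6:
    H0 returns [-6]
    H1 returns [-6]
    H2 returns [[-6]]
  branch[1] choose=4:
    H0 returns [-4]
    H1 returns [-4]
    H2 returns [[-4]]
= [[-6], [-4]]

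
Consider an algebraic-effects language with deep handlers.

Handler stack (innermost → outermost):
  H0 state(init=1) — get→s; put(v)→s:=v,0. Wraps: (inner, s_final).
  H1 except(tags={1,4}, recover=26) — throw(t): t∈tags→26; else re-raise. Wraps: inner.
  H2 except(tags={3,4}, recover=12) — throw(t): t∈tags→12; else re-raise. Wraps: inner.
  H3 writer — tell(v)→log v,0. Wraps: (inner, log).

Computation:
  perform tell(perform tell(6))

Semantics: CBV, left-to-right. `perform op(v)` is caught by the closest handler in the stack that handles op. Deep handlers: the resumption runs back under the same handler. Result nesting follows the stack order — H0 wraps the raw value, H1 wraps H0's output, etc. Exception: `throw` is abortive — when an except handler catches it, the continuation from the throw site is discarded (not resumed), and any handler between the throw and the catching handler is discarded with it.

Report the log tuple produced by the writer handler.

Answer: (6, 0)

Step-by-step:
tell(6) @ H3 ⇒ log+=6
tell(0) @ H3 ⇒ log+=0
H0 returns (0, 1)
H1 returns (0, 1)
H2 returns (0, 1)
H3 returns ((0, 1), (6, 0))
= ((0, 1), (6, 0))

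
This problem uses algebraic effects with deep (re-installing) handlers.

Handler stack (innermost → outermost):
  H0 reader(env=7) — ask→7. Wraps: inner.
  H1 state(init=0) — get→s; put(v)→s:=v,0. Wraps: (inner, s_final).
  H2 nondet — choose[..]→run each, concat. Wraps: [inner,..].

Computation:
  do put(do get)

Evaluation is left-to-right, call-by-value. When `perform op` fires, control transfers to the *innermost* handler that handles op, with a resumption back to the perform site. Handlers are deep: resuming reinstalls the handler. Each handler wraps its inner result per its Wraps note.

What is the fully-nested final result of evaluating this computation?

Answer: [(0, 0)]

Working:
get @ H1 ⇒ 0
put(0) @ H1 ⇒ s:=0
H0 returns 0
H1 returns (0, 0)
H2 returns [(0, 0)]
= [(0, 0)]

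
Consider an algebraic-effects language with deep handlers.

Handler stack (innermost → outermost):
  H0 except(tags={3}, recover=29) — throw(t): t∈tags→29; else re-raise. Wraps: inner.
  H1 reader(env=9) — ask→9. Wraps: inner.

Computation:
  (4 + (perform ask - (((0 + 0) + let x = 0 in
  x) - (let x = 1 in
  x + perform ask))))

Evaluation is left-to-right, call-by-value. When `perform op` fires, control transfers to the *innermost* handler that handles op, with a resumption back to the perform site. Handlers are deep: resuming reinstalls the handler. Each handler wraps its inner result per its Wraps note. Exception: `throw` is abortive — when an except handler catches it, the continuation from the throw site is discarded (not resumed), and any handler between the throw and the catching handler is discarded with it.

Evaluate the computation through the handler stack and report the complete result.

Step-by-step:
ask @ H1 ⇒ 9
ask @ H1 ⇒ 9
H0 returns 23
H1 returns 23
= 23

Answer: 23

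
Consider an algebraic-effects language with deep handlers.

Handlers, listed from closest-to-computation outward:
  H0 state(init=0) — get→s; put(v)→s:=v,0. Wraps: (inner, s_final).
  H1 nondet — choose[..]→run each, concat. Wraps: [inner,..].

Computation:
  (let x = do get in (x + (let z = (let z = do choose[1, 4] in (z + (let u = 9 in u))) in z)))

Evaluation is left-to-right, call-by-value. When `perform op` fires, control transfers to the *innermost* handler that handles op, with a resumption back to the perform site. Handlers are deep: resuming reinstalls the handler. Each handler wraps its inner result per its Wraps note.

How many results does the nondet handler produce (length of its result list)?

Working:
get @ H0 ⇒ 0
choose[1, 4] @ H1
  branch[0] choose=1:
    H0 returns (10, 0)
    H1 returns [(10, 0)]
  branch[1] choose=4:
    H0 returns (13, 0)
    H1 returns [(13, 0)]
= [(10, 0), (13, 0)]

Answer: 2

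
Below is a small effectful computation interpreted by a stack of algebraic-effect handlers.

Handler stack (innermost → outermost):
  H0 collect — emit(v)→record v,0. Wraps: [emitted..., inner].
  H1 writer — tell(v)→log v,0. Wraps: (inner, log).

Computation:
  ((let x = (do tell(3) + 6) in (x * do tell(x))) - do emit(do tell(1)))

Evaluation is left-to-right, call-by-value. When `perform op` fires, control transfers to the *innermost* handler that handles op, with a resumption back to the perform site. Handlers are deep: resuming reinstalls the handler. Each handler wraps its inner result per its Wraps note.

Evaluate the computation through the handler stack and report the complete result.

Answer: ([0, 0], (3, 6, 1))

Working:
tell(3) @ H1 ⇒ log+=3
tell(6) @ H1 ⇒ log+=6
tell(1) @ H1 ⇒ log+=1
emit(0) @ H0 ⇒ out+=0
H0 returns [0, 0]
H1 returns ([0, 0], (3, 6, 1))
= ([0, 0], (3, 6, 1))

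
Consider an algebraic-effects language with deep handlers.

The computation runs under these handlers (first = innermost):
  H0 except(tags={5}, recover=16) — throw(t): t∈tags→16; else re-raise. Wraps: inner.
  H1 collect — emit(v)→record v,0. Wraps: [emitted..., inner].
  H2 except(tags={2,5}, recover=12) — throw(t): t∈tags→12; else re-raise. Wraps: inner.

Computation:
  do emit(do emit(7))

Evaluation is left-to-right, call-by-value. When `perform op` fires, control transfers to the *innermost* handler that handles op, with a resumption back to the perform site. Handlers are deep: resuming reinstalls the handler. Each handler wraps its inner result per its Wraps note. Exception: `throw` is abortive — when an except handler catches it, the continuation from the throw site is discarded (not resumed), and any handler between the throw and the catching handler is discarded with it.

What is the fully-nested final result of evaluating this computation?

Step-by-step:
emit(7) @ H1 ⇒ out+=7
emit(0) @ H1 ⇒ out+=0
H0 returns 0
H1 returns [7, 0, 0]
H2 returns [7, 0, 0]
= [7, 0, 0]

Answer: [7, 0, 0]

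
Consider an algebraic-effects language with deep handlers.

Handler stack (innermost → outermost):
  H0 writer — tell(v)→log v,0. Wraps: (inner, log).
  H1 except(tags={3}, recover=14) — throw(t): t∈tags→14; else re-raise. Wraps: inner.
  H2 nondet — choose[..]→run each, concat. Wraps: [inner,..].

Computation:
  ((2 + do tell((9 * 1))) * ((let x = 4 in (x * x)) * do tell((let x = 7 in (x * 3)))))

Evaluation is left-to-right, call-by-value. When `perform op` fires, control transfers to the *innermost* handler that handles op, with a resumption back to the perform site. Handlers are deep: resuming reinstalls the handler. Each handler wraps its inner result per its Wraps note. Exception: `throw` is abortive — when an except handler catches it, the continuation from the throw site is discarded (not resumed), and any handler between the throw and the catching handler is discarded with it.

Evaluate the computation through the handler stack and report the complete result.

Evaluation trace:
tell(9) @ H0 ⇒ log+=9
tell(21) @ H0 ⇒ log+=21
H0 returns (0, (9, 21))
H1 returns (0, (9, 21))
H2 returns [(0, (9, 21))]
= [(0, (9, 21))]

Answer: [(0, (9, 21))]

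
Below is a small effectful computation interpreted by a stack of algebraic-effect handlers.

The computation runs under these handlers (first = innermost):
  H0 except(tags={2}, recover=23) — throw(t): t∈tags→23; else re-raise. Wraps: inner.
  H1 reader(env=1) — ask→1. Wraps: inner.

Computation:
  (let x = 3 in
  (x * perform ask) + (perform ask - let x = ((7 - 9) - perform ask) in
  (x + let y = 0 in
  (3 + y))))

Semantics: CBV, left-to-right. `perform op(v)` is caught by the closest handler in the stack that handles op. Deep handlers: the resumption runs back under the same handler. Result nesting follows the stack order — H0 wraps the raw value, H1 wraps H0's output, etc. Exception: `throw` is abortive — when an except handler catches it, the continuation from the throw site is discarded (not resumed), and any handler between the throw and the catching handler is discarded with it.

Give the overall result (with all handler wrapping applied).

Evaluation trace:
ask @ H1 ⇒ 1
ask @ H1 ⇒ 1
ask @ H1 ⇒ 1
H0 returns 4
H1 returns 4
= 4

Answer: 4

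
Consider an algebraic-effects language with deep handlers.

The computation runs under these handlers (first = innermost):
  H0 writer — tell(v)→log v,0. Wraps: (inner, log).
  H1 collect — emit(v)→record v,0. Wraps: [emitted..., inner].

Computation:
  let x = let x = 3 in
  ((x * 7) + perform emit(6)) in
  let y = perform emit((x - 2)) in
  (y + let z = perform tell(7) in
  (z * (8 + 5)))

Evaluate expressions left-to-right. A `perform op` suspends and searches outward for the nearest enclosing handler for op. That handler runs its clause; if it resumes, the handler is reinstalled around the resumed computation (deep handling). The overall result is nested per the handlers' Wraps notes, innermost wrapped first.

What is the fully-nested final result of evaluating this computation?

Answer: [6, 19, (0, (7))]

Step-by-step:
emit(6) @ H1 ⇒ out+=6
emit(19) @ H1 ⇒ out+=19
tell(7) @ H0 ⇒ log+=7
H0 returns (0, (7))
H1 returns [6, 19, (0, (7))]
= [6, 19, (0, (7))]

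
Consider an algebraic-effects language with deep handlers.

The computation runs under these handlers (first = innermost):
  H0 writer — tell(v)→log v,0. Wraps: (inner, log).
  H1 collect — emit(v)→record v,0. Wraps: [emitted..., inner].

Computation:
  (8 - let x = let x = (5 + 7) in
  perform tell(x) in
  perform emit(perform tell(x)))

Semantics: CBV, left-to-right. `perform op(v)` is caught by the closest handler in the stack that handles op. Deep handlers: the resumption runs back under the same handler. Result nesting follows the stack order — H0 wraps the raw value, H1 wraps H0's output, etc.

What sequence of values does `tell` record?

Answer: (12, 0)

Evaluation trace:
tell(12) @ H0 ⇒ log+=12
tell(0) @ H0 ⇒ log+=0
emit(0) @ H1 ⇒ out+=0
H0 returns (8, (12, 0))
H1 returns [0, (8, (12, 0))]
= [0, (8, (12, 0))]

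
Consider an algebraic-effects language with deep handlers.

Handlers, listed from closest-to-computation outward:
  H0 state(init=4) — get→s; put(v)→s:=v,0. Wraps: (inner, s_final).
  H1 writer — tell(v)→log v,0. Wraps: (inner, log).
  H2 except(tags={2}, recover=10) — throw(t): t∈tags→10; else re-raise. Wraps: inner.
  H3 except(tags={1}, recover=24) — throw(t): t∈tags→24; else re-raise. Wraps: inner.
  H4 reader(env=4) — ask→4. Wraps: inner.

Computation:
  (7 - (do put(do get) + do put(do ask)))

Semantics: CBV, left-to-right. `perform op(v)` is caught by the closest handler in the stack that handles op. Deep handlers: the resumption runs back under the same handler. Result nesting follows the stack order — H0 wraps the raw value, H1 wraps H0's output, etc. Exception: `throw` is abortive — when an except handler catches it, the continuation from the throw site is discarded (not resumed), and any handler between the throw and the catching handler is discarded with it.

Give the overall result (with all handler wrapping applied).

Step-by-step:
get @ H0 ⇒ 4
put(4) @ H0 ⇒ s:=4
ask @ H4 ⇒ 4
put(4) @ H0 ⇒ s:=4
H0 returns (7, 4)
H1 returns ((7, 4), ())
H2 returns ((7, 4), ())
H3 returns ((7, 4), ())
H4 returns ((7, 4), ())
= ((7, 4), ())

Answer: ((7, 4), ())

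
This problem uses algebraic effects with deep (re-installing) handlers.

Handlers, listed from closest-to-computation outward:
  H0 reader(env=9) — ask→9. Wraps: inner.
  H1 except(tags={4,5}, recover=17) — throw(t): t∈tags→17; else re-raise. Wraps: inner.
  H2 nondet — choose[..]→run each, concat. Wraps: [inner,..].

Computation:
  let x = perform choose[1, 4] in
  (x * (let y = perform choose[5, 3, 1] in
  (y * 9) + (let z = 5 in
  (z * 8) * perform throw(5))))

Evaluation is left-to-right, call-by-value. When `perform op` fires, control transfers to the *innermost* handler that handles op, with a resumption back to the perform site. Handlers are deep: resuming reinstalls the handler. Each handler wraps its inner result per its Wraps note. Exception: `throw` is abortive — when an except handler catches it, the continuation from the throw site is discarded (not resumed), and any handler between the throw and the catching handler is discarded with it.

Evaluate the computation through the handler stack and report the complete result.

Answer: [17, 17, 17, 17, 17, 17]

Evaluation trace:
choose[1, 4] @ H2
  branch[0] choose=1:
    choose[5, 3, 1] @ H2
      branch[0] choose=5:
        throw(5) @ H1 caught ⇒ 17
        H2 returns [17]
      branch[1] choose=3:
        throw(5) @ H1 caught ⇒ 17
        H2 returns [17]
      branch[2] choose=1:
        throw(5) @ H1 caught ⇒ 17
        H2 returns [17]
  branch[1] choose=4:
    choose[5, 3, 1] @ H2
      branch[0] choose=5:
        throw(5) @ H1 caught ⇒ 17
        H2 returns [17]
      branch[1] choose=3:
        throw(5) @ H1 caught ⇒ 17
        H2 returns [17]
      branch[2] choose=1:
        throw(5) @ H1 caught ⇒ 17
        H2 returns [17]
= [17, 17, 17, 17, 17, 17]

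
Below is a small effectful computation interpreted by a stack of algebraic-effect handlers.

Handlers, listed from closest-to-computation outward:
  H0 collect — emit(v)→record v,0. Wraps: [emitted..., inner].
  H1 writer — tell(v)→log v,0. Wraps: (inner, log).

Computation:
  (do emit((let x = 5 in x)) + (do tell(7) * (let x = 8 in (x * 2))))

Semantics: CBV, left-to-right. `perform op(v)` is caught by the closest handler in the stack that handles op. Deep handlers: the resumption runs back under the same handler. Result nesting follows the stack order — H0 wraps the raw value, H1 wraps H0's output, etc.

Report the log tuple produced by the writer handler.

Answer: (7)

Step-by-step:
emit(5) @ H0 ⇒ out+=5
tell(7) @ H1 ⇒ log+=7
H0 returns [5, 0]
H1 returns ([5, 0], (7))
= ([5, 0], (7))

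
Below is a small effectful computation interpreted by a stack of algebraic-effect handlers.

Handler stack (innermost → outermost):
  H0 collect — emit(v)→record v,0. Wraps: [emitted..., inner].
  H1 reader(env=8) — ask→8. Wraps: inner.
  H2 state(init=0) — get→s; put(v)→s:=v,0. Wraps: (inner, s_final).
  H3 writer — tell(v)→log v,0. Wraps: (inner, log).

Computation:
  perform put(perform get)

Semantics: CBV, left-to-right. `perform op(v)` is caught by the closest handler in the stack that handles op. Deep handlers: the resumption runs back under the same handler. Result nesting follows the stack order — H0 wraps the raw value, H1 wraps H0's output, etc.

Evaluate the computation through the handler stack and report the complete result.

Step-by-step:
get @ H2 ⇒ 0
put(0) @ H2 ⇒ s:=0
H0 returns [0]
H1 returns [0]
H2 returns ([0], 0)
H3 returns (([0], 0), ())
= (([0], 0), ())

Answer: (([0], 0), ())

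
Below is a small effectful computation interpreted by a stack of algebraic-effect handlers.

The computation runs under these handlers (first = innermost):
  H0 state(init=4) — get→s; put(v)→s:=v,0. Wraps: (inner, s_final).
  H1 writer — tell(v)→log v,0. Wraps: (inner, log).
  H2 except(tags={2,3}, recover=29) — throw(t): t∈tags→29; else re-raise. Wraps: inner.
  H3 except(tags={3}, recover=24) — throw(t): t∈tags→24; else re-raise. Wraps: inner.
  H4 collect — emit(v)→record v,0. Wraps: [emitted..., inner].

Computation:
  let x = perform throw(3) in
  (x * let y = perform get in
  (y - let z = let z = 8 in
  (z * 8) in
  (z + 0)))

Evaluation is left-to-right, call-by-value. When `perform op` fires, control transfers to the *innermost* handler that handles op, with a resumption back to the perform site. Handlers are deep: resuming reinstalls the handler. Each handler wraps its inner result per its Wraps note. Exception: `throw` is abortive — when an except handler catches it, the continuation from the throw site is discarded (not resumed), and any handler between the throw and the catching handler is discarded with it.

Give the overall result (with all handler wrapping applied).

Step-by-step:
throw(3) @ H2 caught ⇒ 29
H3 returns 29
H4 returns [29]
= [29]

Answer: [29]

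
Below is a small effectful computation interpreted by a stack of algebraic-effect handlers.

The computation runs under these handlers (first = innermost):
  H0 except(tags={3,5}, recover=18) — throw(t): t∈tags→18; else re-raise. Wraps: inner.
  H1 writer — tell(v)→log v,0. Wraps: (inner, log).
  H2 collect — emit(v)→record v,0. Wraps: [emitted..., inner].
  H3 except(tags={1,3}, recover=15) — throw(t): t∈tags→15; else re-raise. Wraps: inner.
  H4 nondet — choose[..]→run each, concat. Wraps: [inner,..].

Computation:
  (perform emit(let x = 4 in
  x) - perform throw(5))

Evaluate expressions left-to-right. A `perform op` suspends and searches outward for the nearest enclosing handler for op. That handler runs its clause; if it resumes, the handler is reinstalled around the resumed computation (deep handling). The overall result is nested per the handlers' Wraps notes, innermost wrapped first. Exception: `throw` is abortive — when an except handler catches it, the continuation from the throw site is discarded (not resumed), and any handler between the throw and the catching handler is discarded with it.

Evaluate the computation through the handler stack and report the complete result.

Answer: [[4, (18, ())]]

Working:
emit(4) @ H2 ⇒ out+=4
throw(5) @ H0 caught ⇒ 18
H1 returns (18, ())
H2 returns [4, (18, ())]
H3 returns [4, (18, ())]
H4 returns [[4, (18, ())]]
= [[4, (18, ())]]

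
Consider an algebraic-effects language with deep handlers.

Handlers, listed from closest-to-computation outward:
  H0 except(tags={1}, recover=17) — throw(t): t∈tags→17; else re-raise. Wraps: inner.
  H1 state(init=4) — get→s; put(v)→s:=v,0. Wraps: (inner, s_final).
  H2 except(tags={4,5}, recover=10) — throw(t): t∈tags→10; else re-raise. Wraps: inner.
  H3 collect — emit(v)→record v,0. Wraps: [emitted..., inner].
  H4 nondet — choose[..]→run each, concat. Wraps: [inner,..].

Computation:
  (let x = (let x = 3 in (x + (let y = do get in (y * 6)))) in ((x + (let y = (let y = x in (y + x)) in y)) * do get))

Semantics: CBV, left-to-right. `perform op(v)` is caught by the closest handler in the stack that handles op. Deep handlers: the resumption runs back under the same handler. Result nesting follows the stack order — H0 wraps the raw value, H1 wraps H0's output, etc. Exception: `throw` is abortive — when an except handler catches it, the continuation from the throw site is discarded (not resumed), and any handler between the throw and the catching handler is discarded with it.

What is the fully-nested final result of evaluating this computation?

Answer: [[(324, 4)]]

Working:
get @ H1 ⇒ 4
get @ H1 ⇒ 4
H0 returns 324
H1 returns (324, 4)
H2 returns (324, 4)
H3 returns [(324, 4)]
H4 returns [[(324, 4)]]
= [[(324, 4)]]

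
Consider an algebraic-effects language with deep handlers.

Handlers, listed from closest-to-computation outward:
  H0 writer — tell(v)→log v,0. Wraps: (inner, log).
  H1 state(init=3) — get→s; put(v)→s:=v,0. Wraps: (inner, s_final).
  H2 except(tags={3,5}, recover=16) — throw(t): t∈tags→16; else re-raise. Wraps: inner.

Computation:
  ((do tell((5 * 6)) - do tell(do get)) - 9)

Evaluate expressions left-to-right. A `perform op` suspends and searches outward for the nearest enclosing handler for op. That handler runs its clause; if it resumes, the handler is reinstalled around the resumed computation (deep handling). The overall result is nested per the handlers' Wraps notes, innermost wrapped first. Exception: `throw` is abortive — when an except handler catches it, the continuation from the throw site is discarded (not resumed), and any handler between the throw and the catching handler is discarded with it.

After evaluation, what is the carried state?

Answer: 3

Step-by-step:
tell(30) @ H0 ⇒ log+=30
get @ H1 ⇒ 3
tell(3) @ H0 ⇒ log+=3
H0 returns (-9, (30, 3))
H1 returns ((-9, (30, 3)), 3)
H2 returns ((-9, (30, 3)), 3)
= ((-9, (30, 3)), 3)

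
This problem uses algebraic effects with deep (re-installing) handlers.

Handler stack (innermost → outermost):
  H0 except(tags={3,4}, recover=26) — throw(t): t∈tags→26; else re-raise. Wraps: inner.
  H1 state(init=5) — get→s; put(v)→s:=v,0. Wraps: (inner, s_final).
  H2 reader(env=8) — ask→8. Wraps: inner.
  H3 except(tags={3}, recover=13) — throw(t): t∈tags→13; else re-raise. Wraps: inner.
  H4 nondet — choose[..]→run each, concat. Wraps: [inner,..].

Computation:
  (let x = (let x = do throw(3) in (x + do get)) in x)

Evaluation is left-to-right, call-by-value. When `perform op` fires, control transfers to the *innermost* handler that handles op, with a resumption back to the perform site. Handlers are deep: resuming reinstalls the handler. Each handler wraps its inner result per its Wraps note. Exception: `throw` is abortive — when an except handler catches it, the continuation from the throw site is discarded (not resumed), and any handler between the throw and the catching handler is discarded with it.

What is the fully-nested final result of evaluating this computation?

Step-by-step:
throw(3) @ H0 caught ⇒ 26
H1 returns (26, 5)
H2 returns (26, 5)
H3 returns (26, 5)
H4 returns [(26, 5)]
= [(26, 5)]

Answer: [(26, 5)]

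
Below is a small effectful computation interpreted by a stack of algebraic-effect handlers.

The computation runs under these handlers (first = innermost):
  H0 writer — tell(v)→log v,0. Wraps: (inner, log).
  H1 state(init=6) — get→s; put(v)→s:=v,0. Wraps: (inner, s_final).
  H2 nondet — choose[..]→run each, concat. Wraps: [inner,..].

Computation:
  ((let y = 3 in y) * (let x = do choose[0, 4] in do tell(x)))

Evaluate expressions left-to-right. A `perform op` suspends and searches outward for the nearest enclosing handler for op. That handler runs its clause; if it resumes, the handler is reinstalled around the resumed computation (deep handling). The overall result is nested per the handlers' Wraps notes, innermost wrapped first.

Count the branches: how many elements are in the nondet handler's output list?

Working:
choose[0, 4] @ H2
  branch[0] choose=0:
    tell(0) @ H0 ⇒ log+=0
    H0 returns (0, (0))
    H1 returns ((0, (0)), 6)
    H2 returns [((0, (0)), 6)]
  branch[1] choose=4:
    tell(4) @ H0 ⇒ log+=4
    H0 returns (0, (4))
    H1 returns ((0, (4)), 6)
    H2 returns [((0, (4)), 6)]
= [((0, (0)), 6), ((0, (4)), 6)]

Answer: 2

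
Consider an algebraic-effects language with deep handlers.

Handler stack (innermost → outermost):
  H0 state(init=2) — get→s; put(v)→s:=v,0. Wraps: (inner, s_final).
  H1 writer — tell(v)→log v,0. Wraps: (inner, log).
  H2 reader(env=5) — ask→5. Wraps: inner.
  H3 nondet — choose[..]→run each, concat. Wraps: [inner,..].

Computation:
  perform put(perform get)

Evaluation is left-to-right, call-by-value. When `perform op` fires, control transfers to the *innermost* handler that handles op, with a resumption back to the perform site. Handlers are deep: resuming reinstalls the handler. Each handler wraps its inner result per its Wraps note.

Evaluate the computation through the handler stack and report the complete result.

Answer: [((0, 2), ())]

Working:
get @ H0 ⇒ 2
put(2) @ H0 ⇒ s:=2
H0 returns (0, 2)
H1 returns ((0, 2), ())
H2 returns ((0, 2), ())
H3 returns [((0, 2), ())]
= [((0, 2), ())]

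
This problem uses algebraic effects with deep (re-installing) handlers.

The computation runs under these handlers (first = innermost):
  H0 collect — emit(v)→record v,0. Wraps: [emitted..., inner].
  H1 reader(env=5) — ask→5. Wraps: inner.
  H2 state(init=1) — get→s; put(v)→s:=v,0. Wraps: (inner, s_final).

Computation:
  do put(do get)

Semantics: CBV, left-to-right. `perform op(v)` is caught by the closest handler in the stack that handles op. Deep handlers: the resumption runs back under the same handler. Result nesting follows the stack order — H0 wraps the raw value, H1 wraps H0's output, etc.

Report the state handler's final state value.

Answer: 1

Working:
get @ H2 ⇒ 1
put(1) @ H2 ⇒ s:=1
H0 returns [0]
H1 returns [0]
H2 returns ([0], 1)
= ([0], 1)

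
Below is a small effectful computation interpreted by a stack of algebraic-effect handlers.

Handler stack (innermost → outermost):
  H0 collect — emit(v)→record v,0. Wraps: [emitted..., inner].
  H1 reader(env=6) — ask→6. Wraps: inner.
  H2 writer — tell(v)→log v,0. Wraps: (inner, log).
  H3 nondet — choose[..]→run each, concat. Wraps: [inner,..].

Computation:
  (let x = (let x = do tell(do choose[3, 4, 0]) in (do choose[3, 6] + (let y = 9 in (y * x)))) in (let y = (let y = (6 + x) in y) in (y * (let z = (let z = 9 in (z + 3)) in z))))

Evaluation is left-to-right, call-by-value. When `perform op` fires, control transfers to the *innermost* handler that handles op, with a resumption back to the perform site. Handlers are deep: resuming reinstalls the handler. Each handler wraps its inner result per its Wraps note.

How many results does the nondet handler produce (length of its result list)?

Evaluation trace:
choose[3, 4, 0] @ H3
  branch[0] choose=3:
    tell(3) @ H2 ⇒ log+=3
    choose[3, 6] @ H3
      branch[0] choose=3:
        H0 returns [108]
        H1 returns [108]
        H2 returns ([108], (3))
        H3 returns [([108], (3))]
      branch[1] choose=6:
        H0 returns [144]
        H1 returns [144]
        H2 returns ([144], (3))
        H3 returns [([144], (3))]
  branch[1] choose=4:
    tell(4) @ H2 ⇒ log+=4
    choose[3, 6] @ H3
      branch[0] choose=3:
        H0 returns [108]
        H1 returns [108]
        H2 returns ([108], (4))
        H3 returns [([108], (4))]
      branch[1] choose=6:
        H0 returns [144]
        H1 returns [144]
        H2 returns ([144], (4))
        H3 returns [([144], (4))]
  branch[2] choose=0:
    tell(0) @ H2 ⇒ log+=0
    choose[3, 6] @ H3
      branch[0] choose=3:
        H0 returns [108]
        H1 returns [108]
        H2 returns ([108], (0))
        H3 returns [([108], (0))]
      branch[1] choose=6:
        H0 returns [144]
        H1 returns [144]
        H2 returns ([144], (0))
        H3 returns [([144], (0))]
= [([108], (3)), ([144], (3)), ([108], (4)), ([144], (4)), ([108], (0)), ([144], (0))]

Answer: 6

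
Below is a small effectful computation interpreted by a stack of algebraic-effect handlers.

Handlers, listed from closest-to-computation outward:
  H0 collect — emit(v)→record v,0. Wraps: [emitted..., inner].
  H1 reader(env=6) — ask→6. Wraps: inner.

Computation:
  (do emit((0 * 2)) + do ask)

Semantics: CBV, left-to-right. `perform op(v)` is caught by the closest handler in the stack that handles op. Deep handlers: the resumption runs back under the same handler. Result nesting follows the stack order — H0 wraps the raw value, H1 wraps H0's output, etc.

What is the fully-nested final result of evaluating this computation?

Answer: [0, 6]

Working:
emit(0) @ H0 ⇒ out+=0
ask @ H1 ⇒ 6
H0 returns [0, 6]
H1 returns [0, 6]
= [0, 6]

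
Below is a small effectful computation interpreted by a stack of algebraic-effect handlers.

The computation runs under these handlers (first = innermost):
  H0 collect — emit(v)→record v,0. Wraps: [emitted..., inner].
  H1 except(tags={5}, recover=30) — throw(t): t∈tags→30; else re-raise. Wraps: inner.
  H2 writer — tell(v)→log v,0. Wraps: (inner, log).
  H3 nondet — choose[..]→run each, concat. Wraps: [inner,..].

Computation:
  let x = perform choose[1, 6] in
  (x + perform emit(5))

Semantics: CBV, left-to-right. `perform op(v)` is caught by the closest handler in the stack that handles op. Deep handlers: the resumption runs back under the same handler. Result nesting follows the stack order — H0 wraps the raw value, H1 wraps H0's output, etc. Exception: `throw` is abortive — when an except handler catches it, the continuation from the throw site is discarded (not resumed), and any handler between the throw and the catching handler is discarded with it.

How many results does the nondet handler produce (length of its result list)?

Answer: 2

Evaluation trace:
choose[1, 6] @ H3
  branch[0] choose=1:
    emit(5) @ H0 ⇒ out+=5
    H0 returns [5, 1]
    H1 returns [5, 1]
    H2 returns ([5, 1], ())
    H3 returns [([5, 1], ())]
  branch[1] choose=6:
    emit(5) @ H0 ⇒ out+=5
    H0 returns [5, 6]
    H1 returns [5, 6]
    H2 returns ([5, 6], ())
    H3 returns [([5, 6], ())]
= [([5, 1], ()), ([5, 6], ())]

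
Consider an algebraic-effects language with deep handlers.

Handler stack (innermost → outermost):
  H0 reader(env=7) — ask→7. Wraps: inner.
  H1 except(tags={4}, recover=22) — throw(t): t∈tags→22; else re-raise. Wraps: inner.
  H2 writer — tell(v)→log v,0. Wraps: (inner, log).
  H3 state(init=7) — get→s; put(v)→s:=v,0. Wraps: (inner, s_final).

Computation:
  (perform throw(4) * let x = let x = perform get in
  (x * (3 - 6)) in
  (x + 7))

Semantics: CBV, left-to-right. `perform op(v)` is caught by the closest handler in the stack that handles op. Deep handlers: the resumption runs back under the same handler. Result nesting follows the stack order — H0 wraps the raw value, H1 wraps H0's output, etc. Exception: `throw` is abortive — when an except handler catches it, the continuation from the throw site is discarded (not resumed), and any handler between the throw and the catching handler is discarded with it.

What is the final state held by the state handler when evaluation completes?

Step-by-step:
throw(4) @ H1 caught ⇒ 22
H2 returns (22, ())
H3 returns ((22, ()), 7)
= ((22, ()), 7)

Answer: 7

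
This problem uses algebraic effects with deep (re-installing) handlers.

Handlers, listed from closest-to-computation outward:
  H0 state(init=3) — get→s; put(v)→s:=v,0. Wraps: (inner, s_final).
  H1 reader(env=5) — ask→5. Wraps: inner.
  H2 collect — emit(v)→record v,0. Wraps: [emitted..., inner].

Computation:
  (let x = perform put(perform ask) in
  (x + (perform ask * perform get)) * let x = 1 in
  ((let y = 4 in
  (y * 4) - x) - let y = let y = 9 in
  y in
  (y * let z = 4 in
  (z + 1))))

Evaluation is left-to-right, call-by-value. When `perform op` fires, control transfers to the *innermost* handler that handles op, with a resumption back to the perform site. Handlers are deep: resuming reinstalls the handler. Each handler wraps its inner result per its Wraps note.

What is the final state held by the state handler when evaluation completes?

Answer: 5

Step-by-step:
ask @ H1 ⇒ 5
put(5) @ H0 ⇒ s:=5
ask @ H1 ⇒ 5
get @ H0 ⇒ 5
H0 returns (-750, 5)
H1 returns (-750, 5)
H2 returns [(-750, 5)]
= [(-750, 5)]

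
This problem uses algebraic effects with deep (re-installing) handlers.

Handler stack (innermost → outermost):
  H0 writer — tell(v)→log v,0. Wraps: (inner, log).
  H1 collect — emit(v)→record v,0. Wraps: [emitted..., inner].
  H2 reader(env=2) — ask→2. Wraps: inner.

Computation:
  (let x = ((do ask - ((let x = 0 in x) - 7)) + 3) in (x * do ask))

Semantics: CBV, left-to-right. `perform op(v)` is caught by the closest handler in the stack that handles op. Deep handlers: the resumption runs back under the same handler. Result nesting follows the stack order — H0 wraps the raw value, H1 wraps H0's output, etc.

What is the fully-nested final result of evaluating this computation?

Answer: [(24, ())]

Working:
ask @ H2 ⇒ 2
ask @ H2 ⇒ 2
H0 returns (24, ())
H1 returns [(24, ())]
H2 returns [(24, ())]
= [(24, ())]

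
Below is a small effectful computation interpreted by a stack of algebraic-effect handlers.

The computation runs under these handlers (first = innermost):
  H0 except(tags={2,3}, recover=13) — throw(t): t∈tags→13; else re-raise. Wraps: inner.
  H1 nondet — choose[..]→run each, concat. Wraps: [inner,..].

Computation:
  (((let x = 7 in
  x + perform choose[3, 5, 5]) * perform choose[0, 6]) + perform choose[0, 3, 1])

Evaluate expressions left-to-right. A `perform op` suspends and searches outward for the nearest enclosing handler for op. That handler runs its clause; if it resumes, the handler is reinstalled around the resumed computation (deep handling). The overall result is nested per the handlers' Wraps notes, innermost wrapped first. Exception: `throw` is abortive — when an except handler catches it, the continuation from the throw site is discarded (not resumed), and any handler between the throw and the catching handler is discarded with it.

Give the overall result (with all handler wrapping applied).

Step-by-step:
choose[3, 5, 5] @ H1
  branch[0] choose=3:
    choose[0, 6] @ H1
      branch[0] choose=0:
        choose[0, 3, 1] @ H1
          branch[0] choose=0:
            H0 returns 0
            H1 returns [0]
          branch[1] choose=3:
            H0 returns 3
            H1 returns [3]
          branch[2] choose=1:
            H0 returns 1
            H1 returns [1]
      branch[1] choose=6:
        choose[0, 3, 1] @ H1
          branch[0] choose=0:
            H0 returns 60
            H1 returns [60]
          branch[1] choose=3:
            H0 returns 63
            H1 returns [63]
          branch[2] choose=1:
            H0 returns 61
            H1 returns [61]
  branch[1] choose=5:
    choose[0, 6] @ H1
      branch[0] choose=0:
        choose[0, 3, 1] @ H1
          branch[0] choose=0:
            H0 returns 0
            H1 returns [0]
          branch[1] choose=3:
            H0 returns 3
            H1 returns [3]
          branch[2] choose=1:
            H0 returns 1
            H1 returns [1]
      branch[1] choose=6:
        choose[0, 3, 1] @ H1
          branch[0] choose=0:
            H0 returns 72
            H1 returns [72]
          branch[1] choose=3:
            H0 returns 75
            H1 returns [75]
          branch[2] choose=1:
            H0 returns 73
            H1 returns [73]
  branch[2] choose=5:
    choose[0, 6] @ H1
      branch[0] choose=0:
        choose[0, 3, 1] @ H1
          branch[0] choose=0:
            H0 returns 0
            H1 returns [0]
          branch[1] choose=3:
            H0 returns 3
            H1 returns [3]
          branch[2] choose=1:
            H0 returns 1
            H1 returns [1]
      branch[1] choose=6:
        choose[0, 3, 1] @ H1
          branch[0] choose=0:
            H0 returns 72
            H1 returns [72]
          branch[1] choose=3:
            H0 returns 75
            H1 returns [75]
          branch[2] choose=1:
            H0 returns 73
            H1 returns [73]
= [0, 3, 1, 60, 63, 61, 0, 3, 1, 72, 75, 73, 0, 3, 1, 72, 75, 73]

Answer: [0, 3, 1, 60, 63, 61, 0, 3, 1, 72, 75, 73, 0, 3, 1, 72, 75, 73]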